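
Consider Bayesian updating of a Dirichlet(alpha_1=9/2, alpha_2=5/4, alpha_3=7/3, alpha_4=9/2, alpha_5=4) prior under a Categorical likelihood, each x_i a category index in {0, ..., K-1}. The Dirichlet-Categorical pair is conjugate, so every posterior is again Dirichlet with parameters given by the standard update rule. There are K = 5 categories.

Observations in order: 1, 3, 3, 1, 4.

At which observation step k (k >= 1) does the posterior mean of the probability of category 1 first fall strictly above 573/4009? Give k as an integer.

k = 4

obs 1: x=1 → posterior Dirichlet(9/2, 9/4, 7/3, 9/2, 4)
obs 2: x=3 → posterior Dirichlet(9/2, 9/4, 7/3, 11/2, 4)
obs 3: x=3 → posterior Dirichlet(9/2, 9/4, 7/3, 13/2, 4)
obs 4: x=1 → posterior Dirichlet(9/2, 13/4, 7/3, 13/2, 4)
obs 5: x=4 → posterior Dirichlet(9/2, 13/4, 7/3, 13/2, 5)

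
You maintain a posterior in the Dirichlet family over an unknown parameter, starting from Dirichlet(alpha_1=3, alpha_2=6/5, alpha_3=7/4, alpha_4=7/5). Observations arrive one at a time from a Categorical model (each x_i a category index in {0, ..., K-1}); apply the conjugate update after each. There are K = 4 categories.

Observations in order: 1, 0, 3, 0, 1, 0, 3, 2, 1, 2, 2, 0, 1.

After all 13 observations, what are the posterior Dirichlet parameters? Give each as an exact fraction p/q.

alpha_1=7, alpha_2=26/5, alpha_3=19/4, alpha_4=17/5

obs 1: x=1 → posterior Dirichlet(3, 11/5, 7/4, 7/5)
obs 2: x=0 → posterior Dirichlet(4, 11/5, 7/4, 7/5)
obs 3: x=3 → posterior Dirichlet(4, 11/5, 7/4, 12/5)
obs 4: x=0 → posterior Dirichlet(5, 11/5, 7/4, 12/5)
obs 5: x=1 → posterior Dirichlet(5, 16/5, 7/4, 12/5)
obs 6: x=0 → posterior Dirichlet(6, 16/5, 7/4, 12/5)
obs 7: x=3 → posterior Dirichlet(6, 16/5, 7/4, 17/5)
obs 8: x=2 → posterior Dirichlet(6, 16/5, 11/4, 17/5)
obs 9: x=1 → posterior Dirichlet(6, 21/5, 11/4, 17/5)
obs 10: x=2 → posterior Dirichlet(6, 21/5, 15/4, 17/5)
obs 11: x=2 → posterior Dirichlet(6, 21/5, 19/4, 17/5)
obs 12: x=0 → posterior Dirichlet(7, 21/5, 19/4, 17/5)
obs 13: x=1 → posterior Dirichlet(7, 26/5, 19/4, 17/5)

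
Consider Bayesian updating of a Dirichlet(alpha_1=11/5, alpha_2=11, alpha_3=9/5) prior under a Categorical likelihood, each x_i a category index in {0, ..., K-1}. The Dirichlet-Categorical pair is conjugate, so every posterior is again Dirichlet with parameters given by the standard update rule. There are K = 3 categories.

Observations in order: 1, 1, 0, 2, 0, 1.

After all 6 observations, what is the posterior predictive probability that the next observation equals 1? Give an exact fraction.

obs 1: x=1 → posterior Dirichlet(11/5, 12, 9/5)
obs 2: x=1 → posterior Dirichlet(11/5, 13, 9/5)
obs 3: x=0 → posterior Dirichlet(16/5, 13, 9/5)
obs 4: x=2 → posterior Dirichlet(16/5, 13, 14/5)
obs 5: x=0 → posterior Dirichlet(21/5, 13, 14/5)
obs 6: x=1 → posterior Dirichlet(21/5, 14, 14/5)

2/3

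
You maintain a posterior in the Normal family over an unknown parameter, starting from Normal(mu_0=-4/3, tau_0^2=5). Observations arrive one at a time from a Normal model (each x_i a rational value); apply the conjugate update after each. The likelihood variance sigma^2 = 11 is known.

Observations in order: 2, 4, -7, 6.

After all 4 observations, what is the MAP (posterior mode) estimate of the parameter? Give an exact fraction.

obs 1: x=2 → posterior Normal(-7/24, 55/16)
obs 2: x=4 → posterior Normal(46/63, 55/21)
obs 3: x=-7 → posterior Normal(-59/78, 55/26)
obs 4: x=6 → posterior Normal(1/3, 55/31)

1/3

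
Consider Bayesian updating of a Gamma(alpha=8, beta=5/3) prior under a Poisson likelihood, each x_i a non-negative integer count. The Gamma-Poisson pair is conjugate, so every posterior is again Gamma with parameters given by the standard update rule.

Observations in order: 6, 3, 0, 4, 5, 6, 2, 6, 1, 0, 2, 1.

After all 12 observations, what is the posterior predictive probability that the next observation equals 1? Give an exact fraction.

obs 1: x=6 → posterior Gamma(14, 8/3)
obs 2: x=3 → posterior Gamma(17, 11/3)
obs 3: x=0 → posterior Gamma(17, 14/3)
obs 4: x=4 → posterior Gamma(21, 17/3)
obs 5: x=5 → posterior Gamma(26, 20/3)
obs 6: x=6 → posterior Gamma(32, 23/3)
obs 7: x=2 → posterior Gamma(34, 26/3)
obs 8: x=6 → posterior Gamma(40, 29/3)
obs 9: x=1 → posterior Gamma(41, 32/3)
obs 10: x=0 → posterior Gamma(41, 35/3)
obs 11: x=2 → posterior Gamma(43, 38/3)
obs 12: x=1 → posterior Gamma(44, 41/3)

275176251542511430989978567259304361926410435572213444539648498708674083/2050773823560610053645205609172376035486179836520607547294916966189367296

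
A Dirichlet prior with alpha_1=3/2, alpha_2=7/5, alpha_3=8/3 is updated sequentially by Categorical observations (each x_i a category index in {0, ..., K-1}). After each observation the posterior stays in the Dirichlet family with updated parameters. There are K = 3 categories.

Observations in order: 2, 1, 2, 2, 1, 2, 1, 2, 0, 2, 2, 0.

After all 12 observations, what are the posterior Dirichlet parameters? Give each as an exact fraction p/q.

alpha_1=7/2, alpha_2=22/5, alpha_3=29/3

obs 1: x=2 → posterior Dirichlet(3/2, 7/5, 11/3)
obs 2: x=1 → posterior Dirichlet(3/2, 12/5, 11/3)
obs 3: x=2 → posterior Dirichlet(3/2, 12/5, 14/3)
obs 4: x=2 → posterior Dirichlet(3/2, 12/5, 17/3)
obs 5: x=1 → posterior Dirichlet(3/2, 17/5, 17/3)
obs 6: x=2 → posterior Dirichlet(3/2, 17/5, 20/3)
obs 7: x=1 → posterior Dirichlet(3/2, 22/5, 20/3)
obs 8: x=2 → posterior Dirichlet(3/2, 22/5, 23/3)
obs 9: x=0 → posterior Dirichlet(5/2, 22/5, 23/3)
obs 10: x=2 → posterior Dirichlet(5/2, 22/5, 26/3)
obs 11: x=2 → posterior Dirichlet(5/2, 22/5, 29/3)
obs 12: x=0 → posterior Dirichlet(7/2, 22/5, 29/3)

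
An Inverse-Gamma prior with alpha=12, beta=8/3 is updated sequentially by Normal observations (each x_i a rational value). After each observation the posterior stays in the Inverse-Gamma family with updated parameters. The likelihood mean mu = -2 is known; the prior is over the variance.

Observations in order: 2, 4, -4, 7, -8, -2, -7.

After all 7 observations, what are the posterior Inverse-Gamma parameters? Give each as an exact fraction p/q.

alpha=31/2, beta=305/3

obs 1: x=2 → posterior Inverse-Gamma(25/2, 32/3)
obs 2: x=4 → posterior Inverse-Gamma(13, 86/3)
obs 3: x=-4 → posterior Inverse-Gamma(27/2, 92/3)
obs 4: x=7 → posterior Inverse-Gamma(14, 427/6)
obs 5: x=-8 → posterior Inverse-Gamma(29/2, 535/6)
obs 6: x=-2 → posterior Inverse-Gamma(15, 535/6)
obs 7: x=-7 → posterior Inverse-Gamma(31/2, 305/3)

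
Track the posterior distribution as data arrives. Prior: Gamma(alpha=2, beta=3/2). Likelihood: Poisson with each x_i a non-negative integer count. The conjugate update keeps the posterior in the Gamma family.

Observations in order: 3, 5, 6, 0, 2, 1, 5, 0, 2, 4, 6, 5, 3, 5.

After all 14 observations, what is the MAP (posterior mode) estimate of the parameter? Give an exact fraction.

obs 1: x=3 → posterior Gamma(5, 5/2)
obs 2: x=5 → posterior Gamma(10, 7/2)
obs 3: x=6 → posterior Gamma(16, 9/2)
obs 4: x=0 → posterior Gamma(16, 11/2)
obs 5: x=2 → posterior Gamma(18, 13/2)
obs 6: x=1 → posterior Gamma(19, 15/2)
obs 7: x=5 → posterior Gamma(24, 17/2)
obs 8: x=0 → posterior Gamma(24, 19/2)
obs 9: x=2 → posterior Gamma(26, 21/2)
obs 10: x=4 → posterior Gamma(30, 23/2)
obs 11: x=6 → posterior Gamma(36, 25/2)
obs 12: x=5 → posterior Gamma(41, 27/2)
obs 13: x=3 → posterior Gamma(44, 29/2)
obs 14: x=5 → posterior Gamma(49, 31/2)

96/31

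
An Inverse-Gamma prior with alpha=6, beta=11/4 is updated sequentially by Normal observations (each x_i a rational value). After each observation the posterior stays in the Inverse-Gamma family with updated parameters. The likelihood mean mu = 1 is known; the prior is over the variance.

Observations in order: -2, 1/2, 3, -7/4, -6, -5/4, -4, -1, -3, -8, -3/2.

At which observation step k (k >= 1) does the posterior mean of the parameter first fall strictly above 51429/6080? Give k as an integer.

k = 10

obs 1: x=-2 → posterior Inverse-Gamma(13/2, 29/4)
obs 2: x=1/2 → posterior Inverse-Gamma(7, 59/8)
obs 3: x=3 → posterior Inverse-Gamma(15/2, 75/8)
obs 4: x=-7/4 → posterior Inverse-Gamma(8, 421/32)
obs 5: x=-6 → posterior Inverse-Gamma(17/2, 1205/32)
obs 6: x=-5/4 → posterior Inverse-Gamma(9, 643/16)
obs 7: x=-4 → posterior Inverse-Gamma(19/2, 843/16)
obs 8: x=-1 → posterior Inverse-Gamma(10, 875/16)
obs 9: x=-3 → posterior Inverse-Gamma(21/2, 1003/16)
obs 10: x=-8 → posterior Inverse-Gamma(11, 1651/16)
obs 11: x=-3/2 → posterior Inverse-Gamma(23/2, 1701/16)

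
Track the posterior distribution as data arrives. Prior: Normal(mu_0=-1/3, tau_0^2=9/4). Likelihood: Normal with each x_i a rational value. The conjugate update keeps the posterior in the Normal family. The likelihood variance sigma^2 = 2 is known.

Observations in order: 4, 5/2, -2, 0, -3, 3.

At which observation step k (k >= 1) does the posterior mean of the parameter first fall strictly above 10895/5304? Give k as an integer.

obs 1: x=4 → posterior Normal(100/51, 18/17)
obs 2: x=5/2 → posterior Normal(335/156, 9/13)
obs 3: x=-2 → posterior Normal(227/210, 18/35)
obs 4: x=0 → posterior Normal(227/264, 9/22)
obs 5: x=-3 → posterior Normal(65/318, 18/53)
obs 6: x=3 → posterior Normal(227/372, 9/31)

k = 2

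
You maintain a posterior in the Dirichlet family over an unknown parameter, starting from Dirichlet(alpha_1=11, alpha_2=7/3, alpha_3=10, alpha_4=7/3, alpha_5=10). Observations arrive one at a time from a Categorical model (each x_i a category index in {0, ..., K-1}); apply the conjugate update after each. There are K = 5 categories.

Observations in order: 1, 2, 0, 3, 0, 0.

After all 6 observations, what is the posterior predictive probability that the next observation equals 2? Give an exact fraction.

obs 1: x=1 → posterior Dirichlet(11, 10/3, 10, 7/3, 10)
obs 2: x=2 → posterior Dirichlet(11, 10/3, 11, 7/3, 10)
obs 3: x=0 → posterior Dirichlet(12, 10/3, 11, 7/3, 10)
obs 4: x=3 → posterior Dirichlet(12, 10/3, 11, 10/3, 10)
obs 5: x=0 → posterior Dirichlet(13, 10/3, 11, 10/3, 10)
obs 6: x=0 → posterior Dirichlet(14, 10/3, 11, 10/3, 10)

33/125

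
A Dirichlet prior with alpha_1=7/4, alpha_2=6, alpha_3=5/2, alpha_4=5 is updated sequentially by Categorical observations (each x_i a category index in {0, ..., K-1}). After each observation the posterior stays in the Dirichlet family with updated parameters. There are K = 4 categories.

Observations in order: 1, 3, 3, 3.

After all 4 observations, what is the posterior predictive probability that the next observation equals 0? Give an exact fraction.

1/11

obs 1: x=1 → posterior Dirichlet(7/4, 7, 5/2, 5)
obs 2: x=3 → posterior Dirichlet(7/4, 7, 5/2, 6)
obs 3: x=3 → posterior Dirichlet(7/4, 7, 5/2, 7)
obs 4: x=3 → posterior Dirichlet(7/4, 7, 5/2, 8)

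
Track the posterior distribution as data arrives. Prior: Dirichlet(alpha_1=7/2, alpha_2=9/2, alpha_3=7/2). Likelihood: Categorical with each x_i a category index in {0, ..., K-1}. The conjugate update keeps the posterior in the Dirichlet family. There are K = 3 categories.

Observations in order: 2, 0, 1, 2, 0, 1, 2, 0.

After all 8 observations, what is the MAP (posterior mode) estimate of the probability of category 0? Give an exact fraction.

obs 1: x=2 → posterior Dirichlet(7/2, 9/2, 9/2)
obs 2: x=0 → posterior Dirichlet(9/2, 9/2, 9/2)
obs 3: x=1 → posterior Dirichlet(9/2, 11/2, 9/2)
obs 4: x=2 → posterior Dirichlet(9/2, 11/2, 11/2)
obs 5: x=0 → posterior Dirichlet(11/2, 11/2, 11/2)
obs 6: x=1 → posterior Dirichlet(11/2, 13/2, 11/2)
obs 7: x=2 → posterior Dirichlet(11/2, 13/2, 13/2)
obs 8: x=0 → posterior Dirichlet(13/2, 13/2, 13/2)

1/3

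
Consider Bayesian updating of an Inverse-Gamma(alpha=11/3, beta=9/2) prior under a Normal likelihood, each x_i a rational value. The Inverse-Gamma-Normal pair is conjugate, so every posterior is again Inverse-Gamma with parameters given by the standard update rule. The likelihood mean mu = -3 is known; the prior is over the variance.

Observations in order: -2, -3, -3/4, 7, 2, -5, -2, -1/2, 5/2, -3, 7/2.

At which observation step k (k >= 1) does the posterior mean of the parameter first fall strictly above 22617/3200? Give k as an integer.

obs 1: x=-2 → posterior Inverse-Gamma(25/6, 5)
obs 2: x=-3 → posterior Inverse-Gamma(14/3, 5)
obs 3: x=-3/4 → posterior Inverse-Gamma(31/6, 241/32)
obs 4: x=7 → posterior Inverse-Gamma(17/3, 1841/32)
obs 5: x=2 → posterior Inverse-Gamma(37/6, 2241/32)
obs 6: x=-5 → posterior Inverse-Gamma(20/3, 2305/32)
obs 7: x=-2 → posterior Inverse-Gamma(43/6, 2321/32)
obs 8: x=-1/2 → posterior Inverse-Gamma(23/3, 2421/32)
obs 9: x=5/2 → posterior Inverse-Gamma(49/6, 2905/32)
obs 10: x=-3 → posterior Inverse-Gamma(26/3, 2905/32)
obs 11: x=7/2 → posterior Inverse-Gamma(55/6, 3581/32)

k = 4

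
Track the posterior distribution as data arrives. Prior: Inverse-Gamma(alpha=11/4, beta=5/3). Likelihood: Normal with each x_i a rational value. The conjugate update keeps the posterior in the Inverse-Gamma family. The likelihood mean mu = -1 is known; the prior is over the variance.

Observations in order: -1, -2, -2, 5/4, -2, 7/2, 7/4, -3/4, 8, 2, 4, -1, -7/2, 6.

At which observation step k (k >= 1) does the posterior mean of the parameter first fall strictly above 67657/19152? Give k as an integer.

obs 1: x=-1 → posterior Inverse-Gamma(13/4, 5/3)
obs 2: x=-2 → posterior Inverse-Gamma(15/4, 13/6)
obs 3: x=-2 → posterior Inverse-Gamma(17/4, 8/3)
obs 4: x=5/4 → posterior Inverse-Gamma(19/4, 499/96)
obs 5: x=-2 → posterior Inverse-Gamma(21/4, 547/96)
obs 6: x=7/2 → posterior Inverse-Gamma(23/4, 1519/96)
obs 7: x=7/4 → posterior Inverse-Gamma(25/4, 941/48)
obs 8: x=-3/4 → posterior Inverse-Gamma(27/4, 1885/96)
obs 9: x=8 → posterior Inverse-Gamma(29/4, 5773/96)
obs 10: x=2 → posterior Inverse-Gamma(31/4, 6205/96)
obs 11: x=4 → posterior Inverse-Gamma(33/4, 7405/96)
obs 12: x=-1 → posterior Inverse-Gamma(35/4, 7405/96)
obs 13: x=-7/2 → posterior Inverse-Gamma(37/4, 7705/96)
obs 14: x=6 → posterior Inverse-Gamma(39/4, 10057/96)

k = 7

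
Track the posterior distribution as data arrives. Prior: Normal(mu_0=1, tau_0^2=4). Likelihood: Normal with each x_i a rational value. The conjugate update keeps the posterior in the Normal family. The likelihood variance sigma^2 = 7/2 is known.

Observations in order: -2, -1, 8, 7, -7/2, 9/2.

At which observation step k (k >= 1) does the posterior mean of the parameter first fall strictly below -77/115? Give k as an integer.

k = 2

obs 1: x=-2 → posterior Normal(-3/5, 28/15)
obs 2: x=-1 → posterior Normal(-17/23, 28/23)
obs 3: x=8 → posterior Normal(47/31, 28/31)
obs 4: x=7 → posterior Normal(103/39, 28/39)
obs 5: x=-7/2 → posterior Normal(75/47, 28/47)
obs 6: x=9/2 → posterior Normal(111/55, 28/55)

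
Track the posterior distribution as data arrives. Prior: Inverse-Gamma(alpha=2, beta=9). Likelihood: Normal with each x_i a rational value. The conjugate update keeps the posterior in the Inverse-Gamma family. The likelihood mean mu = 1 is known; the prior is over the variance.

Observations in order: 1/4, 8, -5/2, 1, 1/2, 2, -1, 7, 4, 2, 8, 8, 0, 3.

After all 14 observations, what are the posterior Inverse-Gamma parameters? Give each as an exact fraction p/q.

alpha=9, beta=3745/32

obs 1: x=1/4 → posterior Inverse-Gamma(5/2, 297/32)
obs 2: x=8 → posterior Inverse-Gamma(3, 1081/32)
obs 3: x=-5/2 → posterior Inverse-Gamma(7/2, 1277/32)
obs 4: x=1 → posterior Inverse-Gamma(4, 1277/32)
obs 5: x=1/2 → posterior Inverse-Gamma(9/2, 1281/32)
obs 6: x=2 → posterior Inverse-Gamma(5, 1297/32)
obs 7: x=-1 → posterior Inverse-Gamma(11/2, 1361/32)
obs 8: x=7 → posterior Inverse-Gamma(6, 1937/32)
obs 9: x=4 → posterior Inverse-Gamma(13/2, 2081/32)
obs 10: x=2 → posterior Inverse-Gamma(7, 2097/32)
obs 11: x=8 → posterior Inverse-Gamma(15/2, 2881/32)
obs 12: x=8 → posterior Inverse-Gamma(8, 3665/32)
obs 13: x=0 → posterior Inverse-Gamma(17/2, 3681/32)
obs 14: x=3 → posterior Inverse-Gamma(9, 3745/32)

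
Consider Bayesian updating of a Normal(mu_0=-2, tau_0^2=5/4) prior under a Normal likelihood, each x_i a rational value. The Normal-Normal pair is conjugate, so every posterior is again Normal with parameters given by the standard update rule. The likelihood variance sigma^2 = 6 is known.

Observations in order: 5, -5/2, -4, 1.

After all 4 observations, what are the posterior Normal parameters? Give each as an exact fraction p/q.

mu_0=-101/88, tau_0^2=15/22

obs 1: x=5 → posterior Normal(-23/29, 30/29)
obs 2: x=-5/2 → posterior Normal(-71/68, 15/17)
obs 3: x=-4 → posterior Normal(-37/26, 10/13)
obs 4: x=1 → posterior Normal(-101/88, 15/22)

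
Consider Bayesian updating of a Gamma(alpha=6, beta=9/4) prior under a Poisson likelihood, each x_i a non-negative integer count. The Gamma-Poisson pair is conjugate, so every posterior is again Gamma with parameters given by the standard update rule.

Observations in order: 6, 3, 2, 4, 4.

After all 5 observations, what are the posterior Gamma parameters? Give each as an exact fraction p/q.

alpha=25, beta=29/4

obs 1: x=6 → posterior Gamma(12, 13/4)
obs 2: x=3 → posterior Gamma(15, 17/4)
obs 3: x=2 → posterior Gamma(17, 21/4)
obs 4: x=4 → posterior Gamma(21, 25/4)
obs 5: x=4 → posterior Gamma(25, 29/4)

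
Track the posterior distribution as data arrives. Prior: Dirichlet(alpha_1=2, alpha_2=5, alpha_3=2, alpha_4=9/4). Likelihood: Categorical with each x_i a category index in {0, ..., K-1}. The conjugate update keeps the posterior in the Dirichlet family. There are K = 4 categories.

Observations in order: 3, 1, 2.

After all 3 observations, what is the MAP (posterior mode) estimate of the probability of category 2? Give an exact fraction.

8/41

obs 1: x=3 → posterior Dirichlet(2, 5, 2, 13/4)
obs 2: x=1 → posterior Dirichlet(2, 6, 2, 13/4)
obs 3: x=2 → posterior Dirichlet(2, 6, 3, 13/4)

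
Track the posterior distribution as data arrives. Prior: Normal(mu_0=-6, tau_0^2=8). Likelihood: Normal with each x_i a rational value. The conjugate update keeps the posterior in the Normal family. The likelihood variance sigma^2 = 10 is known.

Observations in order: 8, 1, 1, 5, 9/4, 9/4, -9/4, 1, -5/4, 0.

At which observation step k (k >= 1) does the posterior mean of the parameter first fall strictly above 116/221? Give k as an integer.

k = 3

obs 1: x=8 → posterior Normal(2/9, 40/9)
obs 2: x=1 → posterior Normal(6/13, 40/13)
obs 3: x=1 → posterior Normal(10/17, 40/17)
obs 4: x=5 → posterior Normal(10/7, 40/21)
obs 5: x=9/4 → posterior Normal(39/25, 8/5)
obs 6: x=9/4 → posterior Normal(48/29, 40/29)
obs 7: x=-9/4 → posterior Normal(13/11, 40/33)
obs 8: x=1 → posterior Normal(43/37, 40/37)
obs 9: x=-5/4 → posterior Normal(38/41, 40/41)
obs 10: x=0 → posterior Normal(38/45, 8/9)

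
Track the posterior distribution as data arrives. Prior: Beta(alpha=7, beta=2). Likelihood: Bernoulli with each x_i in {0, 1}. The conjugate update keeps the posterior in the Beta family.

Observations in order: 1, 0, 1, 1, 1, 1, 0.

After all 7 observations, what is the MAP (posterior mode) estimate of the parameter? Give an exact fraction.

obs 1: x=1 → posterior Beta(8, 2)
obs 2: x=0 → posterior Beta(8, 3)
obs 3: x=1 → posterior Beta(9, 3)
obs 4: x=1 → posterior Beta(10, 3)
obs 5: x=1 → posterior Beta(11, 3)
obs 6: x=1 → posterior Beta(12, 3)
obs 7: x=0 → posterior Beta(12, 4)

11/14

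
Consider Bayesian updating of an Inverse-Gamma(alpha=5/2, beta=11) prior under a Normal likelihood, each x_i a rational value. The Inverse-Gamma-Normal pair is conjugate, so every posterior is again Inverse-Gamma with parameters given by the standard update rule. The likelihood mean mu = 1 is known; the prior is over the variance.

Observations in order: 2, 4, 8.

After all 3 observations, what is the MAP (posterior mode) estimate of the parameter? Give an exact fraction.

81/10

obs 1: x=2 → posterior Inverse-Gamma(3, 23/2)
obs 2: x=4 → posterior Inverse-Gamma(7/2, 16)
obs 3: x=8 → posterior Inverse-Gamma(4, 81/2)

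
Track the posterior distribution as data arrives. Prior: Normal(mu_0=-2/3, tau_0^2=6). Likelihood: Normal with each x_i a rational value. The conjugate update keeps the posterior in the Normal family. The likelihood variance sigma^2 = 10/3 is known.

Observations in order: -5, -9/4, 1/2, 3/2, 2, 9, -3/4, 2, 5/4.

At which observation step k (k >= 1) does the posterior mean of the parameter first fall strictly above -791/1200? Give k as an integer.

k = 5

obs 1: x=-5 → posterior Normal(-145/42, 15/7)
obs 2: x=-9/4 → posterior Normal(-823/276, 30/23)
obs 3: x=1/2 → posterior Normal(-769/384, 15/16)
obs 4: x=3/2 → posterior Normal(-607/492, 30/41)
obs 5: x=2 → posterior Normal(-391/600, 3/5)
obs 6: x=9 → posterior Normal(581/708, 30/59)
obs 7: x=-3/4 → posterior Normal(125/204, 15/34)
obs 8: x=2 → posterior Normal(179/231, 30/77)
obs 9: x=5/4 → posterior Normal(851/1032, 15/43)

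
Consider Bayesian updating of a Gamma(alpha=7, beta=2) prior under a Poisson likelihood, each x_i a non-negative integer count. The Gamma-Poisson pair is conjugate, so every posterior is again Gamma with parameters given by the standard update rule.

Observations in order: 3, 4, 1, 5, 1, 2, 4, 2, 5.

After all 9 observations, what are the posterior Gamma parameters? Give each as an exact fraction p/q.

obs 1: x=3 → posterior Gamma(10, 3)
obs 2: x=4 → posterior Gamma(14, 4)
obs 3: x=1 → posterior Gamma(15, 5)
obs 4: x=5 → posterior Gamma(20, 6)
obs 5: x=1 → posterior Gamma(21, 7)
obs 6: x=2 → posterior Gamma(23, 8)
obs 7: x=4 → posterior Gamma(27, 9)
obs 8: x=2 → posterior Gamma(29, 10)
obs 9: x=5 → posterior Gamma(34, 11)

alpha=34, beta=11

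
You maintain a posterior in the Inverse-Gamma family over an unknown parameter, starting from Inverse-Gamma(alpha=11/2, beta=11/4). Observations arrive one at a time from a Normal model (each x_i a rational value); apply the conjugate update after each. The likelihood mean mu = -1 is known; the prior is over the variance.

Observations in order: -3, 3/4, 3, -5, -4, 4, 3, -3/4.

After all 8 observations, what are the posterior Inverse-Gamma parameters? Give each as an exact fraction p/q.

alpha=19/2, beta=757/16

obs 1: x=-3 → posterior Inverse-Gamma(6, 19/4)
obs 2: x=3/4 → posterior Inverse-Gamma(13/2, 201/32)
obs 3: x=3 → posterior Inverse-Gamma(7, 457/32)
obs 4: x=-5 → posterior Inverse-Gamma(15/2, 713/32)
obs 5: x=-4 → posterior Inverse-Gamma(8, 857/32)
obs 6: x=4 → posterior Inverse-Gamma(17/2, 1257/32)
obs 7: x=3 → posterior Inverse-Gamma(9, 1513/32)
obs 8: x=-3/4 → posterior Inverse-Gamma(19/2, 757/16)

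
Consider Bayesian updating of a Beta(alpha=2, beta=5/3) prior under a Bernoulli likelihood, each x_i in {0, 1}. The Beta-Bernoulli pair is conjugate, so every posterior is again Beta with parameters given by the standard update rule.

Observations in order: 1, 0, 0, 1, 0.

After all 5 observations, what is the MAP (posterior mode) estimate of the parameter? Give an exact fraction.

obs 1: x=1 → posterior Beta(3, 5/3)
obs 2: x=0 → posterior Beta(3, 8/3)
obs 3: x=0 → posterior Beta(3, 11/3)
obs 4: x=1 → posterior Beta(4, 11/3)
obs 5: x=0 → posterior Beta(4, 14/3)

9/20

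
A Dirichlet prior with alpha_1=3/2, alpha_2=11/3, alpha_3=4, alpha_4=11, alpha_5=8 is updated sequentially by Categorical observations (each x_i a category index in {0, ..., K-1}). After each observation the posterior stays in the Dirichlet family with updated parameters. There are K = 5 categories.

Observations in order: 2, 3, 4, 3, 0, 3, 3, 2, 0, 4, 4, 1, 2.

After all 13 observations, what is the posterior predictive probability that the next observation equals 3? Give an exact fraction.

obs 1: x=2 → posterior Dirichlet(3/2, 11/3, 5, 11, 8)
obs 2: x=3 → posterior Dirichlet(3/2, 11/3, 5, 12, 8)
obs 3: x=4 → posterior Dirichlet(3/2, 11/3, 5, 12, 9)
obs 4: x=3 → posterior Dirichlet(3/2, 11/3, 5, 13, 9)
obs 5: x=0 → posterior Dirichlet(5/2, 11/3, 5, 13, 9)
obs 6: x=3 → posterior Dirichlet(5/2, 11/3, 5, 14, 9)
obs 7: x=3 → posterior Dirichlet(5/2, 11/3, 5, 15, 9)
obs 8: x=2 → posterior Dirichlet(5/2, 11/3, 6, 15, 9)
obs 9: x=0 → posterior Dirichlet(7/2, 11/3, 6, 15, 9)
obs 10: x=4 → posterior Dirichlet(7/2, 11/3, 6, 15, 10)
obs 11: x=4 → posterior Dirichlet(7/2, 11/3, 6, 15, 11)
obs 12: x=1 → posterior Dirichlet(7/2, 14/3, 6, 15, 11)
obs 13: x=2 → posterior Dirichlet(7/2, 14/3, 7, 15, 11)

90/247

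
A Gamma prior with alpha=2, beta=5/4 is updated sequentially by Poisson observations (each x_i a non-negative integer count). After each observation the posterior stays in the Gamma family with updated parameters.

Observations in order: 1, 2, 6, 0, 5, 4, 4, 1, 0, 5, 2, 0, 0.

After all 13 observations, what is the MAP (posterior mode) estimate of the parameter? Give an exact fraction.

obs 1: x=1 → posterior Gamma(3, 9/4)
obs 2: x=2 → posterior Gamma(5, 13/4)
obs 3: x=6 → posterior Gamma(11, 17/4)
obs 4: x=0 → posterior Gamma(11, 21/4)
obs 5: x=5 → posterior Gamma(16, 25/4)
obs 6: x=4 → posterior Gamma(20, 29/4)
obs 7: x=4 → posterior Gamma(24, 33/4)
obs 8: x=1 → posterior Gamma(25, 37/4)
obs 9: x=0 → posterior Gamma(25, 41/4)
obs 10: x=5 → posterior Gamma(30, 45/4)
obs 11: x=2 → posterior Gamma(32, 49/4)
obs 12: x=0 → posterior Gamma(32, 53/4)
obs 13: x=0 → posterior Gamma(32, 57/4)

124/57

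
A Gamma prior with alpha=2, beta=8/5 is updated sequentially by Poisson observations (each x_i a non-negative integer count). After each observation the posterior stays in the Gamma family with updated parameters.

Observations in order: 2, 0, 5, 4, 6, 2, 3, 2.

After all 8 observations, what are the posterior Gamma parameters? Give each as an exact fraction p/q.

alpha=26, beta=48/5

obs 1: x=2 → posterior Gamma(4, 13/5)
obs 2: x=0 → posterior Gamma(4, 18/5)
obs 3: x=5 → posterior Gamma(9, 23/5)
obs 4: x=4 → posterior Gamma(13, 28/5)
obs 5: x=6 → posterior Gamma(19, 33/5)
obs 6: x=2 → posterior Gamma(21, 38/5)
obs 7: x=3 → posterior Gamma(24, 43/5)
obs 8: x=2 → posterior Gamma(26, 48/5)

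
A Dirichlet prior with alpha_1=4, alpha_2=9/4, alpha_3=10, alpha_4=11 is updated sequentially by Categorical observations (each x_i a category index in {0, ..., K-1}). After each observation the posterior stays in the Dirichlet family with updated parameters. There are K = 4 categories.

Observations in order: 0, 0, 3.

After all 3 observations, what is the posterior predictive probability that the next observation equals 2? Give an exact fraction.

obs 1: x=0 → posterior Dirichlet(5, 9/4, 10, 11)
obs 2: x=0 → posterior Dirichlet(6, 9/4, 10, 11)
obs 3: x=3 → posterior Dirichlet(6, 9/4, 10, 12)

40/121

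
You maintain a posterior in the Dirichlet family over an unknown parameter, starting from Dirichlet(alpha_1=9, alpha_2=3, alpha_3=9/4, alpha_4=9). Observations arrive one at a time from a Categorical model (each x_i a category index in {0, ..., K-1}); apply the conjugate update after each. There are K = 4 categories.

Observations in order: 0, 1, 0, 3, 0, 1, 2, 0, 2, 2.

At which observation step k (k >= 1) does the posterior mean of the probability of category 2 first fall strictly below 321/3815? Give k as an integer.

k = 4

obs 1: x=0 → posterior Dirichlet(10, 3, 9/4, 9)
obs 2: x=1 → posterior Dirichlet(10, 4, 9/4, 9)
obs 3: x=0 → posterior Dirichlet(11, 4, 9/4, 9)
obs 4: x=3 → posterior Dirichlet(11, 4, 9/4, 10)
obs 5: x=0 → posterior Dirichlet(12, 4, 9/4, 10)
obs 6: x=1 → posterior Dirichlet(12, 5, 9/4, 10)
obs 7: x=2 → posterior Dirichlet(12, 5, 13/4, 10)
obs 8: x=0 → posterior Dirichlet(13, 5, 13/4, 10)
obs 9: x=2 → posterior Dirichlet(13, 5, 17/4, 10)
obs 10: x=2 → posterior Dirichlet(13, 5, 21/4, 10)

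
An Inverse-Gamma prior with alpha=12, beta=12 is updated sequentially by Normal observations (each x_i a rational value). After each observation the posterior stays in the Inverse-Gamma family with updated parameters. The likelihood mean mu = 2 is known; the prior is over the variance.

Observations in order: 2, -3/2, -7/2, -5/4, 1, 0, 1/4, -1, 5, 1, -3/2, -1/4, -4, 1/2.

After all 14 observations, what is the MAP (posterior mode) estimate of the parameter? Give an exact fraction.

511/128

obs 1: x=2 → posterior Inverse-Gamma(25/2, 12)
obs 2: x=-3/2 → posterior Inverse-Gamma(13, 145/8)
obs 3: x=-7/2 → posterior Inverse-Gamma(27/2, 133/4)
obs 4: x=-5/4 → posterior Inverse-Gamma(14, 1233/32)
obs 5: x=1 → posterior Inverse-Gamma(29/2, 1249/32)
obs 6: x=0 → posterior Inverse-Gamma(15, 1313/32)
obs 7: x=1/4 → posterior Inverse-Gamma(31/2, 681/16)
obs 8: x=-1 → posterior Inverse-Gamma(16, 753/16)
obs 9: x=5 → posterior Inverse-Gamma(33/2, 825/16)
obs 10: x=1 → posterior Inverse-Gamma(17, 833/16)
obs 11: x=-3/2 → posterior Inverse-Gamma(35/2, 931/16)
obs 12: x=-1/4 → posterior Inverse-Gamma(18, 1943/32)
obs 13: x=-4 → posterior Inverse-Gamma(37/2, 2519/32)
obs 14: x=1/2 → posterior Inverse-Gamma(19, 2555/32)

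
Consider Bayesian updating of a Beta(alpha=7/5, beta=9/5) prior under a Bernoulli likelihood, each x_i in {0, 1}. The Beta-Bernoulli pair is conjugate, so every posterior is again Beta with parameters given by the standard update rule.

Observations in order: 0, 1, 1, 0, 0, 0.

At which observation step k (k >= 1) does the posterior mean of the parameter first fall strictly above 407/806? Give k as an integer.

k = 3

obs 1: x=0 → posterior Beta(7/5, 14/5)
obs 2: x=1 → posterior Beta(12/5, 14/5)
obs 3: x=1 → posterior Beta(17/5, 14/5)
obs 4: x=0 → posterior Beta(17/5, 19/5)
obs 5: x=0 → posterior Beta(17/5, 24/5)
obs 6: x=0 → posterior Beta(17/5, 29/5)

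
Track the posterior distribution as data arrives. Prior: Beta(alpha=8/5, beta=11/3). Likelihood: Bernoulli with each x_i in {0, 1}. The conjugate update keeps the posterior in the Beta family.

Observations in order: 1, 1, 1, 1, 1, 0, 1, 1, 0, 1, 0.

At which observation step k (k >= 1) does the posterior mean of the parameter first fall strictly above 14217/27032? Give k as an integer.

k = 3

obs 1: x=1 → posterior Beta(13/5, 11/3)
obs 2: x=1 → posterior Beta(18/5, 11/3)
obs 3: x=1 → posterior Beta(23/5, 11/3)
obs 4: x=1 → posterior Beta(28/5, 11/3)
obs 5: x=1 → posterior Beta(33/5, 11/3)
obs 6: x=0 → posterior Beta(33/5, 14/3)
obs 7: x=1 → posterior Beta(38/5, 14/3)
obs 8: x=1 → posterior Beta(43/5, 14/3)
obs 9: x=0 → posterior Beta(43/5, 17/3)
obs 10: x=1 → posterior Beta(48/5, 17/3)
obs 11: x=0 → posterior Beta(48/5, 20/3)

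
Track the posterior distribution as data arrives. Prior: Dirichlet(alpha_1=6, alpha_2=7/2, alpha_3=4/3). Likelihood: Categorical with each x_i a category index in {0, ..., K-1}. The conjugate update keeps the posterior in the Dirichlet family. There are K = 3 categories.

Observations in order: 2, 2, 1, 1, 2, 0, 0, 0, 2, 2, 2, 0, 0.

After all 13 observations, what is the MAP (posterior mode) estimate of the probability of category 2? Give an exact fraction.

obs 1: x=2 → posterior Dirichlet(6, 7/2, 7/3)
obs 2: x=2 → posterior Dirichlet(6, 7/2, 10/3)
obs 3: x=1 → posterior Dirichlet(6, 9/2, 10/3)
obs 4: x=1 → posterior Dirichlet(6, 11/2, 10/3)
obs 5: x=2 → posterior Dirichlet(6, 11/2, 13/3)
obs 6: x=0 → posterior Dirichlet(7, 11/2, 13/3)
obs 7: x=0 → posterior Dirichlet(8, 11/2, 13/3)
obs 8: x=0 → posterior Dirichlet(9, 11/2, 13/3)
obs 9: x=2 → posterior Dirichlet(9, 11/2, 16/3)
obs 10: x=2 → posterior Dirichlet(9, 11/2, 19/3)
obs 11: x=2 → posterior Dirichlet(9, 11/2, 22/3)
obs 12: x=0 → posterior Dirichlet(10, 11/2, 22/3)
obs 13: x=0 → posterior Dirichlet(11, 11/2, 22/3)

38/125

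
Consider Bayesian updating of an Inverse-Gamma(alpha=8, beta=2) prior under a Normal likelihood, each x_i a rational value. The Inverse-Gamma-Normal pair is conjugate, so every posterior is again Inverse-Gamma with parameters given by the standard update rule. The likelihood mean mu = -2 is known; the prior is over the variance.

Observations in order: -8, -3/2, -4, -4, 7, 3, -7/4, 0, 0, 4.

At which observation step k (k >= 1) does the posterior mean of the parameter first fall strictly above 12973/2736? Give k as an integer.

obs 1: x=-8 → posterior Inverse-Gamma(17/2, 20)
obs 2: x=-3/2 → posterior Inverse-Gamma(9, 161/8)
obs 3: x=-4 → posterior Inverse-Gamma(19/2, 177/8)
obs 4: x=-4 → posterior Inverse-Gamma(10, 193/8)
obs 5: x=7 → posterior Inverse-Gamma(21/2, 517/8)
obs 6: x=3 → posterior Inverse-Gamma(11, 617/8)
obs 7: x=-7/4 → posterior Inverse-Gamma(23/2, 2469/32)
obs 8: x=0 → posterior Inverse-Gamma(12, 2533/32)
obs 9: x=0 → posterior Inverse-Gamma(25/2, 2597/32)
obs 10: x=4 → posterior Inverse-Gamma(13, 3173/32)

k = 5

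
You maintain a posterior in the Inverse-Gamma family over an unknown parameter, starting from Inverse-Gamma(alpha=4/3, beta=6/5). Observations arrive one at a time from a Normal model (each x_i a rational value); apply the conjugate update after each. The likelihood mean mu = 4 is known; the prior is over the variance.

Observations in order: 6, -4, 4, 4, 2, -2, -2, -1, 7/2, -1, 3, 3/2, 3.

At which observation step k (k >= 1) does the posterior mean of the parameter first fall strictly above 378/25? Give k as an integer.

obs 1: x=6 → posterior Inverse-Gamma(11/6, 16/5)
obs 2: x=-4 → posterior Inverse-Gamma(7/3, 176/5)
obs 3: x=4 → posterior Inverse-Gamma(17/6, 176/5)
obs 4: x=4 → posterior Inverse-Gamma(10/3, 176/5)
obs 5: x=2 → posterior Inverse-Gamma(23/6, 186/5)
obs 6: x=-2 → posterior Inverse-Gamma(13/3, 276/5)
obs 7: x=-2 → posterior Inverse-Gamma(29/6, 366/5)
obs 8: x=-1 → posterior Inverse-Gamma(16/3, 857/10)
obs 9: x=7/2 → posterior Inverse-Gamma(35/6, 3433/40)
obs 10: x=-1 → posterior Inverse-Gamma(19/3, 3933/40)
obs 11: x=3 → posterior Inverse-Gamma(41/6, 3953/40)
obs 12: x=3/2 → posterior Inverse-Gamma(22/3, 2039/20)
obs 13: x=3 → posterior Inverse-Gamma(47/6, 2049/20)

k = 2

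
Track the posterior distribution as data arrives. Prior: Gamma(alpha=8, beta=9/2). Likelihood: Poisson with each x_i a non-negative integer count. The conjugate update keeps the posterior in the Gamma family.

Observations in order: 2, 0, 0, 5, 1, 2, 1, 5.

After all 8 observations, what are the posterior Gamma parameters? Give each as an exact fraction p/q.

obs 1: x=2 → posterior Gamma(10, 11/2)
obs 2: x=0 → posterior Gamma(10, 13/2)
obs 3: x=0 → posterior Gamma(10, 15/2)
obs 4: x=5 → posterior Gamma(15, 17/2)
obs 5: x=1 → posterior Gamma(16, 19/2)
obs 6: x=2 → posterior Gamma(18, 21/2)
obs 7: x=1 → posterior Gamma(19, 23/2)
obs 8: x=5 → posterior Gamma(24, 25/2)

alpha=24, beta=25/2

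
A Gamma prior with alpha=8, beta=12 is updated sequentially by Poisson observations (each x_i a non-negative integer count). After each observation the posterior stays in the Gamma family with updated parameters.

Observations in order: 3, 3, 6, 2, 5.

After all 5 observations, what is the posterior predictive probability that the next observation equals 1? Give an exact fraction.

obs 1: x=3 → posterior Gamma(11, 13)
obs 2: x=3 → posterior Gamma(14, 14)
obs 3: x=6 → posterior Gamma(20, 15)
obs 4: x=2 → posterior Gamma(22, 16)
obs 5: x=5 → posterior Gamma(27, 17)

1667711322168688287513535727415473/5203150389563710603085701277810688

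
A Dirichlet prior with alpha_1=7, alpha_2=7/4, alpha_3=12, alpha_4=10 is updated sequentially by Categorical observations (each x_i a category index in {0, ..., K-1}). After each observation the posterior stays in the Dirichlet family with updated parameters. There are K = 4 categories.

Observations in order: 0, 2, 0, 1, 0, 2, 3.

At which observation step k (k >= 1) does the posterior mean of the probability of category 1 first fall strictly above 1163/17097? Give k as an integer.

k = 4

obs 1: x=0 → posterior Dirichlet(8, 7/4, 12, 10)
obs 2: x=2 → posterior Dirichlet(8, 7/4, 13, 10)
obs 3: x=0 → posterior Dirichlet(9, 7/4, 13, 10)
obs 4: x=1 → posterior Dirichlet(9, 11/4, 13, 10)
obs 5: x=0 → posterior Dirichlet(10, 11/4, 13, 10)
obs 6: x=2 → posterior Dirichlet(10, 11/4, 14, 10)
obs 7: x=3 → posterior Dirichlet(10, 11/4, 14, 11)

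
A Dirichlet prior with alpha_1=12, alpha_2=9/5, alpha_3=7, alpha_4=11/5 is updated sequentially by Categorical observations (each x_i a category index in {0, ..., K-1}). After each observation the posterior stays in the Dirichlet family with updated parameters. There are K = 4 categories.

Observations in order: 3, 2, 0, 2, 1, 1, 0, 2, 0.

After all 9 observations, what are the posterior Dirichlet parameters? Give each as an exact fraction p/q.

obs 1: x=3 → posterior Dirichlet(12, 9/5, 7, 16/5)
obs 2: x=2 → posterior Dirichlet(12, 9/5, 8, 16/5)
obs 3: x=0 → posterior Dirichlet(13, 9/5, 8, 16/5)
obs 4: x=2 → posterior Dirichlet(13, 9/5, 9, 16/5)
obs 5: x=1 → posterior Dirichlet(13, 14/5, 9, 16/5)
obs 6: x=1 → posterior Dirichlet(13, 19/5, 9, 16/5)
obs 7: x=0 → posterior Dirichlet(14, 19/5, 9, 16/5)
obs 8: x=2 → posterior Dirichlet(14, 19/5, 10, 16/5)
obs 9: x=0 → posterior Dirichlet(15, 19/5, 10, 16/5)

alpha_1=15, alpha_2=19/5, alpha_3=10, alpha_4=16/5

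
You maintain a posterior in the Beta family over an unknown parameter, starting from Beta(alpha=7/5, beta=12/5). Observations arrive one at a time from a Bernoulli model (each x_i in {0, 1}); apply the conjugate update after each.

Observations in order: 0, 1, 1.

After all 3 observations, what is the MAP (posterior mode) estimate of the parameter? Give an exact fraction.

1/2

obs 1: x=0 → posterior Beta(7/5, 17/5)
obs 2: x=1 → posterior Beta(12/5, 17/5)
obs 3: x=1 → posterior Beta(17/5, 17/5)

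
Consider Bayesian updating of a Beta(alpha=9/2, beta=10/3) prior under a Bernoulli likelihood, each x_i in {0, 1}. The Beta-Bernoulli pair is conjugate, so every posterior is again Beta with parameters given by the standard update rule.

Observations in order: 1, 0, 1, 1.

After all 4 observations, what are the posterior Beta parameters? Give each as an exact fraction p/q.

obs 1: x=1 → posterior Beta(11/2, 10/3)
obs 2: x=0 → posterior Beta(11/2, 13/3)
obs 3: x=1 → posterior Beta(13/2, 13/3)
obs 4: x=1 → posterior Beta(15/2, 13/3)

alpha=15/2, beta=13/3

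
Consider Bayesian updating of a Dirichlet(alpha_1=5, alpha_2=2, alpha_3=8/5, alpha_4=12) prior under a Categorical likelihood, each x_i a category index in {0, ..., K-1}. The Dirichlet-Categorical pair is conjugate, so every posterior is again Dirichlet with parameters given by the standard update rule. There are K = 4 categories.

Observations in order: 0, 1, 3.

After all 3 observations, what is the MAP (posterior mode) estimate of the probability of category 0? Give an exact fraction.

25/98

obs 1: x=0 → posterior Dirichlet(6, 2, 8/5, 12)
obs 2: x=1 → posterior Dirichlet(6, 3, 8/5, 12)
obs 3: x=3 → posterior Dirichlet(6, 3, 8/5, 13)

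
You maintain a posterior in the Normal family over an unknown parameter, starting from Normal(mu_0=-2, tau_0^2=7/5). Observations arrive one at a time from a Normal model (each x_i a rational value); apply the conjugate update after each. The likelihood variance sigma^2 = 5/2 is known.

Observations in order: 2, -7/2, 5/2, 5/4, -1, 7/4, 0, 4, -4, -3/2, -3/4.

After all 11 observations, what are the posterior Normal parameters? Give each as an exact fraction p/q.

mu_0=-79/358, tau_0^2=35/179

obs 1: x=2 → posterior Normal(-22/39, 35/39)
obs 2: x=-7/2 → posterior Normal(-71/53, 35/53)
obs 3: x=5/2 → posterior Normal(-36/67, 35/67)
obs 4: x=5/4 → posterior Normal(-37/162, 35/81)
obs 5: x=-1 → posterior Normal(-13/38, 7/19)
obs 6: x=7/4 → posterior Normal(-8/109, 35/109)
obs 7: x=0 → posterior Normal(-8/123, 35/123)
obs 8: x=4 → posterior Normal(48/137, 35/137)
obs 9: x=-4 → posterior Normal(-8/151, 35/151)
obs 10: x=-3/2 → posterior Normal(-29/165, 7/33)
obs 11: x=-3/4 → posterior Normal(-79/358, 35/179)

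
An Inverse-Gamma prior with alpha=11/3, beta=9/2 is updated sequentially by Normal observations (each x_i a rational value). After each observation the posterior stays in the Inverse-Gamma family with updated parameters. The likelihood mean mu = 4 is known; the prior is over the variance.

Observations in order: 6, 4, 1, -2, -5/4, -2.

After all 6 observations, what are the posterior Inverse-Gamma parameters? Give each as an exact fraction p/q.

obs 1: x=6 → posterior Inverse-Gamma(25/6, 13/2)
obs 2: x=4 → posterior Inverse-Gamma(14/3, 13/2)
obs 3: x=1 → posterior Inverse-Gamma(31/6, 11)
obs 4: x=-2 → posterior Inverse-Gamma(17/3, 29)
obs 5: x=-5/4 → posterior Inverse-Gamma(37/6, 1369/32)
obs 6: x=-2 → posterior Inverse-Gamma(20/3, 1945/32)

alpha=20/3, beta=1945/32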